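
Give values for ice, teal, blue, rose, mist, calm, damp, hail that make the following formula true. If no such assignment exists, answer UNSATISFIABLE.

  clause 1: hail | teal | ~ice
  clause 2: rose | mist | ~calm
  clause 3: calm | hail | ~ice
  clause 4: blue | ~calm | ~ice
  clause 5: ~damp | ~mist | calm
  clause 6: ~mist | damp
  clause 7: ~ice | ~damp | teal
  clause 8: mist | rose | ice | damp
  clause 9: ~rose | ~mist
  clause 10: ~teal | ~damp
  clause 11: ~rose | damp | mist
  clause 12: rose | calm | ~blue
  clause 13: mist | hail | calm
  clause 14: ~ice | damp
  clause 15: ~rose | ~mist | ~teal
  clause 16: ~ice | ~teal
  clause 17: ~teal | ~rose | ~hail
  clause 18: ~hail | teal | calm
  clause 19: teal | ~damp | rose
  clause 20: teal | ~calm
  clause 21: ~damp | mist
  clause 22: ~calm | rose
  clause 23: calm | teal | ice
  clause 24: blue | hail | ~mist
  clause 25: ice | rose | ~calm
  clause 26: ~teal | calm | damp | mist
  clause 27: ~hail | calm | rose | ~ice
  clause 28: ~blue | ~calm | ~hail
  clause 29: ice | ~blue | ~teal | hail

Try mist = 0.
(~damp) alone gives damp = 0.
(~rose) alone gives rose = 0.
(~calm) alone gives calm = 0.
(ice) alone gives ice = 1.
That conflicts with the unit clause (~ice).
Undo mist and try mist = 1.
(damp) alone gives damp = 1.
(calm) alone gives calm = 1.
(~rose) alone gives rose = 0.
That conflicts with the unit clause (rose).
Either choice for mist ends in contradiction.

UNSATISFIABLE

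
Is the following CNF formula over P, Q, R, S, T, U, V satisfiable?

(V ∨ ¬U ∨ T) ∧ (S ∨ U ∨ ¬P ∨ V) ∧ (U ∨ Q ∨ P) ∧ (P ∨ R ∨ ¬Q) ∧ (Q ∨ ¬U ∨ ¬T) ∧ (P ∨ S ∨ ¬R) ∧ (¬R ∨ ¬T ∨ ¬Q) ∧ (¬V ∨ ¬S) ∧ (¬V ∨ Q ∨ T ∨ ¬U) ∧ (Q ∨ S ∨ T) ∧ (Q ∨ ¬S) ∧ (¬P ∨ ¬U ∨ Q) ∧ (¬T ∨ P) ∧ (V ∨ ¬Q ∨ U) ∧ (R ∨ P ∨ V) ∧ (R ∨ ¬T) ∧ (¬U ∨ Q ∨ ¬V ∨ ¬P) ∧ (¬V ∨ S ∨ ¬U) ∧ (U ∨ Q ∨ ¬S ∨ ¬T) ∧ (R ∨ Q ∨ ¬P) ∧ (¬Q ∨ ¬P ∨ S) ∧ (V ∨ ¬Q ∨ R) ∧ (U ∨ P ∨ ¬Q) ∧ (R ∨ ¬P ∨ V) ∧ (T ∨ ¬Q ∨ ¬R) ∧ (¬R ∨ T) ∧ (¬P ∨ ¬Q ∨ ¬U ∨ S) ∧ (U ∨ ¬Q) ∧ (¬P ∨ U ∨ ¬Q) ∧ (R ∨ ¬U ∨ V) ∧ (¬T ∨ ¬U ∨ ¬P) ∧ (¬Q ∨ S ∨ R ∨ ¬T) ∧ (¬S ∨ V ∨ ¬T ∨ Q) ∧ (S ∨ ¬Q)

Case V = True:
Unit clause (¬S) forces S = False.
Unit clause (¬U) forces U = False.
Unit clause (¬Q) forces Q = False.
Unit clause (P) forces P = True.
Unit clause (T) forces T = True.
Unit clause (R) forces R = True.
Every clause now holds.
A satisfying assignment: P=True,  Q=False,  R=True,  S=False,  T=True,  U=False,  V=True.

Yes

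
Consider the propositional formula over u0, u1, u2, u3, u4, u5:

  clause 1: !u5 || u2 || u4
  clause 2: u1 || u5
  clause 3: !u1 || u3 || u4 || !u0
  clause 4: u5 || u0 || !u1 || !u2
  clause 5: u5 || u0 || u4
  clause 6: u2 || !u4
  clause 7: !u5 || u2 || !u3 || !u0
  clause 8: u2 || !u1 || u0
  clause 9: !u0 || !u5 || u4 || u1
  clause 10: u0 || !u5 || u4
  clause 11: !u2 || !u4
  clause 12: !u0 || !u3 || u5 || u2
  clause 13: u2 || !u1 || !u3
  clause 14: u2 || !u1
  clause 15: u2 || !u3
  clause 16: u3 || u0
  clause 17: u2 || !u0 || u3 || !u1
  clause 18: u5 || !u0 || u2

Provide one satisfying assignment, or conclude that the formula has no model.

u0 ↦ true,  u1 ↦ true,  u2 ↦ true,  u3 ↦ true,  u4 ↦ false,  u5 ↦ true

Suppose u1 = true.
(u2) alone gives u2 = true.
(!u4) alone gives u4 = false.
Suppose u3 = true.
Suppose u5 = true.
(u0) alone gives u0 = true.
This assignment satisfies each clause.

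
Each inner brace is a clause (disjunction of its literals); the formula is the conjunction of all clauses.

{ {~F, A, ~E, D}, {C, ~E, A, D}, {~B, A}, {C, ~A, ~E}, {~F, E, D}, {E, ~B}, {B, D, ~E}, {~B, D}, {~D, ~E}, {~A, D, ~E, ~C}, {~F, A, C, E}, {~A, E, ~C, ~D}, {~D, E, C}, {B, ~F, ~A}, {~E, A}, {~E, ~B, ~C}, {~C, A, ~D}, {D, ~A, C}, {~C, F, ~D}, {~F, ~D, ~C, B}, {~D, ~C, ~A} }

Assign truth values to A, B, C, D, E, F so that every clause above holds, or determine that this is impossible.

Case B = 0:
Case D = 0:
The clause (~E) is unit, so E = 0.
The clause (~F) is unit, so F = 0.
Case A = 1:
The clause (C) is unit, so C = 1.
This assignment satisfies each clause.

A ↦ 1; B ↦ 0; C ↦ 1; D ↦ 0; E ↦ 0; F ↦ 0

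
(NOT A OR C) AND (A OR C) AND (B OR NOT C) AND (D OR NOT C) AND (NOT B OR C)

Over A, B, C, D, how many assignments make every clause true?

There are 2^4 = 16 truth assignments over (A, B, C, D).
Check each against the 5 clauses (columns in the order A, B, C, D):
  F F F F  ✗ fails (A OR C)
  F F F T  ✗ fails (A OR C)
  F F T F  ✗ fails (B OR NOT C)
  F F T T  ✗ fails (B OR NOT C)
  F T F F  ✗ fails (A OR C)
  F T F T  ✗ fails (A OR C)
  F T T F  ✗ fails (D OR NOT C)
  F T T T  ✓ satisfies all
  T F F F  ✗ fails (NOT A OR C)
  T F F T  ✗ fails (NOT A OR C)
  T F T F  ✗ fails (B OR NOT C)
  T F T T  ✗ fails (B OR NOT C)
  T T F F  ✗ fails (NOT A OR C)
  T T F T  ✗ fails (NOT A OR C)
  T T T F  ✗ fails (D OR NOT C)
  T T T T  ✓ satisfies all
2 of the 16 rows are models.

2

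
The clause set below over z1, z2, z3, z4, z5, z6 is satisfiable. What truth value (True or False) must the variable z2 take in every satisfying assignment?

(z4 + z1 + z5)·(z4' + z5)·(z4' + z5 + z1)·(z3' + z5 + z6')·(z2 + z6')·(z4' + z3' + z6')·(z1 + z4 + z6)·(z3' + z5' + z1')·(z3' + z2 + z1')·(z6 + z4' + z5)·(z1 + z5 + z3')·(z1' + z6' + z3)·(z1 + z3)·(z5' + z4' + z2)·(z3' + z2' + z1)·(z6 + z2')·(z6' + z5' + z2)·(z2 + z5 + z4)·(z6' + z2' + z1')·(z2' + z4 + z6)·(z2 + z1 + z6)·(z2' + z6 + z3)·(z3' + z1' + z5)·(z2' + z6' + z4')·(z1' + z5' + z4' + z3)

False

Suppose z2 = 1.
The clause (z6) is unit, so z6 = 1.
The clause (z1') is unit, so z1 = 0.
The clause (z3) is unit, so z3 = 1.
But (z3') is also a unit clause — contradiction.
So every satisfying assignment has z2 = False.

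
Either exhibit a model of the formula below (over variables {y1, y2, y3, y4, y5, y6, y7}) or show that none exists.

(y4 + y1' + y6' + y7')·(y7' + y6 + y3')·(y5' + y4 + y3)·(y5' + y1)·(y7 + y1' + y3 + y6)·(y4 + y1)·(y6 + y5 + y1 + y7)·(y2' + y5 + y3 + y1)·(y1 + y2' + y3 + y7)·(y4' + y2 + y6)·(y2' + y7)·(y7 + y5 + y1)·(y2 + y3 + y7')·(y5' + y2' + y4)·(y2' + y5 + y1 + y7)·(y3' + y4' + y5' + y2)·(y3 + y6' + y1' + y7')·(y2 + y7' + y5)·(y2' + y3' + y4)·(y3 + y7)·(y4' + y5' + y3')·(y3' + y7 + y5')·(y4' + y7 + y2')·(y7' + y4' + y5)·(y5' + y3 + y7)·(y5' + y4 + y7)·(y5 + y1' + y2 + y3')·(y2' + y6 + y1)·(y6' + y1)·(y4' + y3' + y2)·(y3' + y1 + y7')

Branch on y5: set y5 = 1.
(y1) alone gives y1 = 1.
Branch on y4: set y4 = 1.
(y3') alone gives y3 = 0.
(y7) alone gives y7 = 1.
(y2) alone gives y2 = 1.
(y6') alone gives y6 = 0.
All clauses are satisfied.

y1: 1, y2: 1, y3: 0, y4: 1, y5: 1, y6: 0, y7: 1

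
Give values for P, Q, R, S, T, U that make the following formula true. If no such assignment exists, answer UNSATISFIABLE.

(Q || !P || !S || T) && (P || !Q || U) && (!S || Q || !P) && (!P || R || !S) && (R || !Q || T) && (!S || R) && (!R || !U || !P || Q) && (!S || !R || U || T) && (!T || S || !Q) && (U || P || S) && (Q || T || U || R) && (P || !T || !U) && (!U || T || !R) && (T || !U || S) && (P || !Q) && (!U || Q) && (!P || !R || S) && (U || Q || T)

Case S = false:
Case T = true:
Unit clause (!Q) forces Q = false.
Unit clause (!U) forces U = false.
Unit clause (P) forces P = true.
Unit clause (!R) forces R = false.
All clauses are satisfied.

P=true, Q=false, R=false, S=false, T=true, U=false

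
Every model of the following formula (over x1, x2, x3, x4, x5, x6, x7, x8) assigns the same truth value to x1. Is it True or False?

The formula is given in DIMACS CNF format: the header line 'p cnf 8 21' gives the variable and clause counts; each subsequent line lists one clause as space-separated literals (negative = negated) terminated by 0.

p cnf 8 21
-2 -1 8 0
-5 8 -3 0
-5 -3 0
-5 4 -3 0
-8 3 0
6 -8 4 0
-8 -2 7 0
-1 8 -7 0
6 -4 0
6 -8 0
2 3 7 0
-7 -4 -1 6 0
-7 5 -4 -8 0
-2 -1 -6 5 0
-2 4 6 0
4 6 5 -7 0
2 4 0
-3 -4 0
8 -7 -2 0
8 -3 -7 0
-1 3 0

Suppose x1 = True.
(x3) alone gives x3 = True.
(¬x5) alone gives x5 = False.
(¬x4) alone gives x4 = False.
(x2) alone gives x2 = True.
(x8) alone gives x8 = True.
(x6) alone gives x6 = True.
Now (¬x6) is unsatisfied and unit — conflict.
So every satisfying assignment has x1 = False.

False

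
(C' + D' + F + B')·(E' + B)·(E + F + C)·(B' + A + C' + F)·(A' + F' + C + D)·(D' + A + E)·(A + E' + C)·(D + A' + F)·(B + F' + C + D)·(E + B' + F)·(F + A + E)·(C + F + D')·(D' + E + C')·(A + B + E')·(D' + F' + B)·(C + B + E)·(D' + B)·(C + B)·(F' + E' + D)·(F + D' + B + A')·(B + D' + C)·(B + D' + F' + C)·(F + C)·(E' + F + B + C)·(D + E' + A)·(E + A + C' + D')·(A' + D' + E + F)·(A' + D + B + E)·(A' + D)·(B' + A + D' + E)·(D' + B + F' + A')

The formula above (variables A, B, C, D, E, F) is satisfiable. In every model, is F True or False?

True

Suppose F = 0.
The clause (C) is unit, so C = 1.
Case D = 0:
The clause (A') is unit, so A = 0.
The clause (B') is unit, so B = 0.
The clause (E') is unit, so E = 0.
Now (E) is unsatisfied and unit — conflict.
So D must be the other value — set D = 1.
The clause (B') is unit, so B = 0.
Now (B) is unsatisfied and unit — conflict.
Neither D = 1 nor D = 0 works.
So every satisfying assignment has F = True.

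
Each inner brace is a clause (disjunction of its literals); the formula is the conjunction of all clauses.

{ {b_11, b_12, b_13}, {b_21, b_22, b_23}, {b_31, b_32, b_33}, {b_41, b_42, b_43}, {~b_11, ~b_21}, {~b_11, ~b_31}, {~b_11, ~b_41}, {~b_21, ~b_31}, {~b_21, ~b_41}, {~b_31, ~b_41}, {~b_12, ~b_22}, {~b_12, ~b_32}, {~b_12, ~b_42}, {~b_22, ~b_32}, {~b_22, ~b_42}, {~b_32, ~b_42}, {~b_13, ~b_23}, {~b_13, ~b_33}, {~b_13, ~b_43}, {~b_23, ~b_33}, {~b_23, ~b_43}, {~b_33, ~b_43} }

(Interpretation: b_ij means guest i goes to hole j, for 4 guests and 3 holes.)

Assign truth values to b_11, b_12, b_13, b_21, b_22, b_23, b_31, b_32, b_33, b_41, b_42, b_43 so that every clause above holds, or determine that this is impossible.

Suppose b_11 = 0.
Suppose b_12 = 1.
(~b_22) alone gives b_22 = 0.
(~b_32) alone gives b_32 = 0.
(~b_42) alone gives b_42 = 0.
Suppose b_21 = 1.
(~b_31) alone gives b_31 = 0.
(b_33) alone gives b_33 = 1.
(~b_41) alone gives b_41 = 0.
(b_43) alone gives b_43 = 1.
Now (~b_43) is unsatisfied and unit — conflict.
That branch fails; take b_21 = 0 instead.
(b_23) alone gives b_23 = 1.
(~b_13) alone gives b_13 = 0.
(~b_33) alone gives b_33 = 0.
(b_31) alone gives b_31 = 1.
(~b_41) alone gives b_41 = 0.
(b_43) alone gives b_43 = 1.
Now (~b_43) is unsatisfied and unit — conflict.
Either choice for b_21 ends in contradiction.
That branch fails; take b_12 = 0 instead.
(b_13) alone gives b_13 = 1.
(~b_23) alone gives b_23 = 0.
(~b_33) alone gives b_33 = 0.
(~b_43) alone gives b_43 = 0.
Suppose b_21 = 1.
(~b_31) alone gives b_31 = 0.
(b_32) alone gives b_32 = 1.
(~b_41) alone gives b_41 = 0.
(b_42) alone gives b_42 = 1.
Now (~b_42) is unsatisfied and unit — conflict.
That branch fails; take b_21 = 0 instead.
(b_22) alone gives b_22 = 1.
(~b_32) alone gives b_32 = 0.
(b_31) alone gives b_31 = 1.
(~b_41) alone gives b_41 = 0.
(b_42) alone gives b_42 = 1.
Now (~b_42) is unsatisfied and unit — conflict.
Either choice for b_21 ends in contradiction.
Either choice for b_12 ends in contradiction.
That branch fails; take b_11 = 1 instead.
(~b_21) alone gives b_21 = 0.
(~b_31) alone gives b_31 = 0.
(~b_41) alone gives b_41 = 0.
Suppose b_22 = 1.
(~b_12) alone gives b_12 = 0.
(~b_32) alone gives b_32 = 0.
(b_33) alone gives b_33 = 1.
(~b_42) alone gives b_42 = 0.
(b_43) alone gives b_43 = 1.
Now (~b_43) is unsatisfied and unit — conflict.
That branch fails; take b_22 = 0 instead.
(b_23) alone gives b_23 = 1.
(~b_13) alone gives b_13 = 0.
(~b_33) alone gives b_33 = 0.
(b_32) alone gives b_32 = 1.
(~b_12) alone gives b_12 = 0.
(~b_42) alone gives b_42 = 0.
(b_43) alone gives b_43 = 1.
Now (~b_43) is unsatisfied and unit — conflict.
Either choice for b_22 ends in contradiction.
Either choice for b_11 ends in contradiction.

UNSATISFIABLE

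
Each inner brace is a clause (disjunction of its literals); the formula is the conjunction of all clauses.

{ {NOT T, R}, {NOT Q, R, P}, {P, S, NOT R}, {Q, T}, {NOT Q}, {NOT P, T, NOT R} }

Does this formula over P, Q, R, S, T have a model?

Unit clause (NOT Q) forces Q = false.
Unit clause (T) forces T = true.
Unit clause (R) forces R = true.
Case P = true:
All clauses hold; S can take either value.
A satisfying assignment: P ↦ true, Q ↦ false, R ↦ true, S ↦ true, T ↦ true.

Satisfiable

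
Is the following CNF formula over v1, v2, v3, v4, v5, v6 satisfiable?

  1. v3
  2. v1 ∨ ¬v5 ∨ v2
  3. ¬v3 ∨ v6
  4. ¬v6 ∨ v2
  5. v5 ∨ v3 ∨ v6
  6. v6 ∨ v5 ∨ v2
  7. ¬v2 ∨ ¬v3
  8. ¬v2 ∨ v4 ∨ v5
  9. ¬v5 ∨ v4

No, unsatisfiable

Unit clause (v3) forces v3 = True.
Unit clause (v6) forces v6 = True.
Unit clause (v2) forces v2 = True.
But (¬v2) is also a unit clause — contradiction.
No assignment satisfies every clause.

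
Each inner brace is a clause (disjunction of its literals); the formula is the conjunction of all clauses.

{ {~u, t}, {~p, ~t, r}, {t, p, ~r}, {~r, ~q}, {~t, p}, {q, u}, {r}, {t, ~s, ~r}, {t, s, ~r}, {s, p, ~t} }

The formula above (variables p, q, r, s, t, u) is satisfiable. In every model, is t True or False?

True

Suppose t = 0.
(~u) alone gives u = 0.
(q) alone gives q = 1.
(~r) alone gives r = 0.
That conflicts with the unit clause (r).
So every satisfying assignment has t = True.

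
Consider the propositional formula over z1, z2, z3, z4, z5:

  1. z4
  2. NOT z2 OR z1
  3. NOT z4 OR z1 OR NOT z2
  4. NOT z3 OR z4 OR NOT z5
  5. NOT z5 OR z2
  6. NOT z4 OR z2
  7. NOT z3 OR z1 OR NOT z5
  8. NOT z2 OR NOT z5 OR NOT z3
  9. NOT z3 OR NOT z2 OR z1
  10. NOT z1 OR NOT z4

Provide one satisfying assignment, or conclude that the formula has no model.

Unit clause (z4) forces z4 = true.
Unit clause (z2) forces z2 = true.
Unit clause (z1) forces z1 = true.
But (NOT z1) is also a unit clause — contradiction.

UNSATISFIABLE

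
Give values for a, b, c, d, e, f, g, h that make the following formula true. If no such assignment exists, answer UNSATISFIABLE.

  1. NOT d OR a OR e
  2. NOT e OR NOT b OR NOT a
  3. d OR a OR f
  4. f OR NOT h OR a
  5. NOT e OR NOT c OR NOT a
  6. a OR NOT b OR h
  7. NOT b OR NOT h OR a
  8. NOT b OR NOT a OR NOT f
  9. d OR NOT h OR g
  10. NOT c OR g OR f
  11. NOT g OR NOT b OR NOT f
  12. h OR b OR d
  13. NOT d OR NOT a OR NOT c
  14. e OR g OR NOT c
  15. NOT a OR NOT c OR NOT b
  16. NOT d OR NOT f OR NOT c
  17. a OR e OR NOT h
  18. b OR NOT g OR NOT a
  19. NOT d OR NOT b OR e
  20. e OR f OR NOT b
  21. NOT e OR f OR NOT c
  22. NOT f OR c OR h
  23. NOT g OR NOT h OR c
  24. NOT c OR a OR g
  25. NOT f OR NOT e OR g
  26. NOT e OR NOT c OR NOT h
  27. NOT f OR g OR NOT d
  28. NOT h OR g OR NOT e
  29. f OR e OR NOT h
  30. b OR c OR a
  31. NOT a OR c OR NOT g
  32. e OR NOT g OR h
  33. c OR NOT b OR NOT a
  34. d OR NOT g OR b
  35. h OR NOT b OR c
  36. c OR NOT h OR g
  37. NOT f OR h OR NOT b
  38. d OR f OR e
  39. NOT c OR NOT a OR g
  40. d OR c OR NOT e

a=true, b=false, c=false, d=true, e=false, f=false, g=false, h=false

Suppose d = true.
Suppose a = true.
The clause (NOT c) is unit, so c = false.
The clause (NOT g) is unit, so g = false.
The clause (NOT f) is unit, so f = false.
The clause (NOT b) is unit, so b = false.
The clause (NOT h) is unit, so h = false.
No clause remains; e is free.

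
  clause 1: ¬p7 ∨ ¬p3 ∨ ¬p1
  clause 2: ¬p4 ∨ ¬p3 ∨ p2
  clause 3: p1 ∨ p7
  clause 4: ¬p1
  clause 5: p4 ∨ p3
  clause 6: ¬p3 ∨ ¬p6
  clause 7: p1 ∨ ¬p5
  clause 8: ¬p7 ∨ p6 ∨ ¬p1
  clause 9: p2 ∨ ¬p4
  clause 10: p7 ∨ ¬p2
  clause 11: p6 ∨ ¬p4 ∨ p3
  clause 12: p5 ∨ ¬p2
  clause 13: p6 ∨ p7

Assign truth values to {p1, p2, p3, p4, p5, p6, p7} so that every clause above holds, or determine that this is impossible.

p1=False,  p2=False,  p3=True,  p4=False,  p5=False,  p6=False,  p7=True

From the singleton clause (¬p1), p1 = False.
From the singleton clause (p7), p7 = True.
From the singleton clause (¬p5), p5 = False.
From the singleton clause (¬p2), p2 = False.
From the singleton clause (¬p4), p4 = False.
From the singleton clause (p3), p3 = True.
From the singleton clause (¬p6), p6 = False.
This assignment satisfies each clause.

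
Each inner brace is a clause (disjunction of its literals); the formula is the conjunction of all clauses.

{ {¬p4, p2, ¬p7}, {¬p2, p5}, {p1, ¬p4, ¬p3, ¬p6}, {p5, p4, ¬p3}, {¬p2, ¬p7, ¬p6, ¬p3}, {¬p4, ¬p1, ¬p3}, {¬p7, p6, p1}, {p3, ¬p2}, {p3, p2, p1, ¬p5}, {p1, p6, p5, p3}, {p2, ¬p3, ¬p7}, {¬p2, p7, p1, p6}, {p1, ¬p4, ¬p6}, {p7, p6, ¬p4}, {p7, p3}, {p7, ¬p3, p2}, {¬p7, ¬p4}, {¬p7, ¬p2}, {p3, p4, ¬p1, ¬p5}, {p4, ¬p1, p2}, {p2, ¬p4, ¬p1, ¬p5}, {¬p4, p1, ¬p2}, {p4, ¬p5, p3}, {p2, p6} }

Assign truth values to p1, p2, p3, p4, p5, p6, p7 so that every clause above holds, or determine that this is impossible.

p1=False, p2=False, p3=False, p4=False, p5=False, p6=True, p7=True

Try p2 = False.
Unit clause (p6) forces p6 = True.
Try p4 = False.
Unit clause (¬p1) forces p1 = False.
Try p5 = False.
Unit clause (¬p3) forces p3 = False.
Unit clause (p7) forces p7 = True.
This assignment satisfies each clause.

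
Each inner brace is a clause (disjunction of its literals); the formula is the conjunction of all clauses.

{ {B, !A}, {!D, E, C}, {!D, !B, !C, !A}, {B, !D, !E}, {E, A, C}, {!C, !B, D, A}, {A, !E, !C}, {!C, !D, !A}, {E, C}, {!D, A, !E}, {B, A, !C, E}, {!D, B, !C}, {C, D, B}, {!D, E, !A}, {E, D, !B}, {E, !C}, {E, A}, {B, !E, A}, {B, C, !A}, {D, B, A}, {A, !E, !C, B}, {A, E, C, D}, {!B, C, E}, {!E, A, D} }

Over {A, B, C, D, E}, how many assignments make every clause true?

3

There are 2^5 = 32 truth assignments over (A, B, C, D, E).
Split on D. With D = true, the clauses containing D are satisfied and !D drops from the rest; 1 of the 2^4 = 16 assignments to the other variables satisfy what remains.
With D = false, by the same count on the reduced clause set, 2 assignments work.
Total: 1 + 2 = 3.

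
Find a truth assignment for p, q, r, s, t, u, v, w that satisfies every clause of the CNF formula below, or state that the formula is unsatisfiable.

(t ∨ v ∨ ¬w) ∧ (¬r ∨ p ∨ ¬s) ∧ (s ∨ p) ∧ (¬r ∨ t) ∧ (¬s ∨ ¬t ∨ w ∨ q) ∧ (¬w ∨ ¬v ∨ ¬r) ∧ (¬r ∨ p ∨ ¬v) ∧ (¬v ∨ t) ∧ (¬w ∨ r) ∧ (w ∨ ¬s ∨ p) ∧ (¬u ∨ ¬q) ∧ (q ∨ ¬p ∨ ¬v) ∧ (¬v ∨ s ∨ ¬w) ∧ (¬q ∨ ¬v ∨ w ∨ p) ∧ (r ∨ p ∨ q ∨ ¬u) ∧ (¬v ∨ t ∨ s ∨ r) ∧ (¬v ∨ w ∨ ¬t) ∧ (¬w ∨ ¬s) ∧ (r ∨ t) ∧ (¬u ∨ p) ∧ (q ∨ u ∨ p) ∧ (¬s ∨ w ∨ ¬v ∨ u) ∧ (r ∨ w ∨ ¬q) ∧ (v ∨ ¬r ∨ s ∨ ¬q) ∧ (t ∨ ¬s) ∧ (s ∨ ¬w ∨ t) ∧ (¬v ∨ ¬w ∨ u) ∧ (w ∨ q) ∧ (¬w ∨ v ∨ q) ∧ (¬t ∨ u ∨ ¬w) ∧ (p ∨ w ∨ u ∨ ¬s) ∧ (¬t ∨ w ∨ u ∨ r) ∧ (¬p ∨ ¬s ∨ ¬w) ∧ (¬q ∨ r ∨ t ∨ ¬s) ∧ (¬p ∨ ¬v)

p: True,  q: True,  r: True,  s: True,  t: True,  u: False,  v: False,  w: False

Suppose s = True.
(¬w) alone gives w = False.
(p) alone gives p = True.
(t) alone gives t = True.
(q) alone gives q = True.
(¬u) alone gives u = False.
(¬v) alone gives v = False.
(r) alone gives r = True.
All clauses are satisfied.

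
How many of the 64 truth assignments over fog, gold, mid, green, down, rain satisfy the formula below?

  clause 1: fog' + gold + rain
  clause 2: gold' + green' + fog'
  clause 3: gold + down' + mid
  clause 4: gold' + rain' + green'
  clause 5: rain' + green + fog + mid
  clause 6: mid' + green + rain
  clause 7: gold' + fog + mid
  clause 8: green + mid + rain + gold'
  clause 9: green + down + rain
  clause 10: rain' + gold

11

There are 2^6 = 64 truth assignments over (fog, gold, mid, green, down, rain).
Split on mid. With mid = 1, the clauses containing mid are satisfied and mid' drops from the rest; 8 of the 2^5 = 32 assignments to the other variables satisfy what remains.
With mid = 0, by the same count on the reduced clause set, 3 assignments work.
(One model: fog=F, gold=F, mid=F, green=T, down=F, rain=F.)
Total: 8 + 3 = 11.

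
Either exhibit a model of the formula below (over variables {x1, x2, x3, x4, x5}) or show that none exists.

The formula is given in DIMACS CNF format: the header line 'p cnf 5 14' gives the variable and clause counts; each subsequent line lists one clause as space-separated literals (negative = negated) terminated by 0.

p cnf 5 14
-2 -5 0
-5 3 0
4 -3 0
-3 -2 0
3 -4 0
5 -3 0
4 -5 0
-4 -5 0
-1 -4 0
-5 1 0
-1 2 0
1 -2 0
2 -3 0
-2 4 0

x1: False,  x2: False,  x3: False,  x4: False,  x5: False

Try x2 = False.
From the singleton clause (¬x1), x1 = False.
From the singleton clause (¬x5), x5 = False.
From the singleton clause (¬x3), x3 = False.
From the singleton clause (¬x4), x4 = False.
This assignment satisfies each clause.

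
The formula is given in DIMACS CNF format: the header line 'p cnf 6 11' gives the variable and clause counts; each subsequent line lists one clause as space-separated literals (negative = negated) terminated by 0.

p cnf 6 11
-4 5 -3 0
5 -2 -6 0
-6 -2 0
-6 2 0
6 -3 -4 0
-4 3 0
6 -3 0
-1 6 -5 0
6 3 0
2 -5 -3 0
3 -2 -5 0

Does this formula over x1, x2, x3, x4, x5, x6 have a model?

Try x6 = False.
From the singleton clause (¬x3), x3 = False.
That conflicts with the unit clause (x3).
Backtrack on x6: now try x6 = True.
From the singleton clause (¬x2), x2 = False.
That conflicts with the unit clause (x2).
Both values of x6 lead to a conflict.
No assignment satisfies every clause.

No, unsatisfiable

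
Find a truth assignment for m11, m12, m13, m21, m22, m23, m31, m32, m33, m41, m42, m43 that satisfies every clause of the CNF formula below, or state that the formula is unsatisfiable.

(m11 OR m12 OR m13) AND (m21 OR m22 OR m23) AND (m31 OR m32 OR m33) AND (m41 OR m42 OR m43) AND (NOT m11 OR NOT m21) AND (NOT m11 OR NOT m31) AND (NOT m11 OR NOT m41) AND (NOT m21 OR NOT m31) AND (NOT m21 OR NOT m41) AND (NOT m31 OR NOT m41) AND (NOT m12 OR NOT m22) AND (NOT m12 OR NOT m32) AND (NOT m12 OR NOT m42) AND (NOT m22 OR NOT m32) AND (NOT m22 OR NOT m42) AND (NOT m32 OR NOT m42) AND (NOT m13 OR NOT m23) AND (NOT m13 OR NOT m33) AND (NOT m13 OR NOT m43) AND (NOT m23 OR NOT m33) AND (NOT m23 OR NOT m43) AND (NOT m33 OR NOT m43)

UNSATISFIABLE

Branch on m11: set m11 = false.
Branch on m12: set m12 = true.
The clause (NOT m22) is unit, so m22 = false.
The clause (NOT m32) is unit, so m32 = false.
The clause (NOT m42) is unit, so m42 = false.
Branch on m21: set m21 = true.
The clause (NOT m31) is unit, so m31 = false.
The clause (m33) is unit, so m33 = true.
The clause (NOT m41) is unit, so m41 = false.
The clause (m43) is unit, so m43 = true.
Now (NOT m43) is unsatisfied and unit — conflict.
Undo m21 and try m21 = false.
The clause (m23) is unit, so m23 = true.
The clause (NOT m13) is unit, so m13 = false.
The clause (NOT m33) is unit, so m33 = false.
The clause (m31) is unit, so m31 = true.
The clause (NOT m41) is unit, so m41 = false.
The clause (m43) is unit, so m43 = true.
Now (NOT m43) is unsatisfied and unit — conflict.
Both values of m21 lead to a conflict.
Undo m12 and try m12 = false.
The clause (m13) is unit, so m13 = true.
The clause (NOT m23) is unit, so m23 = false.
The clause (NOT m33) is unit, so m33 = false.
The clause (NOT m43) is unit, so m43 = false.
Branch on m21: set m21 = true.
The clause (NOT m31) is unit, so m31 = false.
The clause (m32) is unit, so m32 = true.
The clause (NOT m41) is unit, so m41 = false.
The clause (m42) is unit, so m42 = true.
Now (NOT m42) is unsatisfied and unit — conflict.
Undo m21 and try m21 = false.
The clause (m22) is unit, so m22 = true.
The clause (NOT m32) is unit, so m32 = false.
The clause (m31) is unit, so m31 = true.
The clause (NOT m41) is unit, so m41 = false.
The clause (m42) is unit, so m42 = true.
Now (NOT m42) is unsatisfied and unit — conflict.
Both values of m21 lead to a conflict.
Both values of m12 lead to a conflict.
Undo m11 and try m11 = true.
The clause (NOT m21) is unit, so m21 = false.
The clause (NOT m31) is unit, so m31 = false.
The clause (NOT m41) is unit, so m41 = false.
Branch on m22: set m22 = true.
The clause (NOT m12) is unit, so m12 = false.
The clause (NOT m32) is unit, so m32 = false.
The clause (m33) is unit, so m33 = true.
The clause (NOT m42) is unit, so m42 = false.
The clause (m43) is unit, so m43 = true.
Now (NOT m43) is unsatisfied and unit — conflict.
Undo m22 and try m22 = false.
The clause (m23) is unit, so m23 = true.
The clause (NOT m13) is unit, so m13 = false.
The clause (NOT m33) is unit, so m33 = false.
The clause (m32) is unit, so m32 = true.
The clause (NOT m12) is unit, so m12 = false.
The clause (NOT m42) is unit, so m42 = false.
The clause (m43) is unit, so m43 = true.
Now (NOT m43) is unsatisfied and unit — conflict.
Both values of m22 lead to a conflict.
Both values of m11 lead to a conflict.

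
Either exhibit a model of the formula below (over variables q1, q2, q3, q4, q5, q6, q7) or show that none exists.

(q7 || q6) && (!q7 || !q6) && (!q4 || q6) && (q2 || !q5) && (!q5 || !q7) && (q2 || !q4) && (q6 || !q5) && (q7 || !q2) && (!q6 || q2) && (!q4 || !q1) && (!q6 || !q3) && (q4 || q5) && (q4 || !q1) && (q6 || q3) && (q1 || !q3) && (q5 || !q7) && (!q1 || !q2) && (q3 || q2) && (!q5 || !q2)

UNSATISFIABLE

Try q7 = true.
Unit clause (!q6) forces q6 = false.
Unit clause (!q4) forces q4 = false.
Unit clause (!q5) forces q5 = false.
Now (q5) is unsatisfied and unit — conflict.
Undo q7 and try q7 = false.
Unit clause (q6) forces q6 = true.
Unit clause (!q2) forces q2 = false.
Now (q2) is unsatisfied and unit — conflict.
Neither q7 = true nor q7 = false works.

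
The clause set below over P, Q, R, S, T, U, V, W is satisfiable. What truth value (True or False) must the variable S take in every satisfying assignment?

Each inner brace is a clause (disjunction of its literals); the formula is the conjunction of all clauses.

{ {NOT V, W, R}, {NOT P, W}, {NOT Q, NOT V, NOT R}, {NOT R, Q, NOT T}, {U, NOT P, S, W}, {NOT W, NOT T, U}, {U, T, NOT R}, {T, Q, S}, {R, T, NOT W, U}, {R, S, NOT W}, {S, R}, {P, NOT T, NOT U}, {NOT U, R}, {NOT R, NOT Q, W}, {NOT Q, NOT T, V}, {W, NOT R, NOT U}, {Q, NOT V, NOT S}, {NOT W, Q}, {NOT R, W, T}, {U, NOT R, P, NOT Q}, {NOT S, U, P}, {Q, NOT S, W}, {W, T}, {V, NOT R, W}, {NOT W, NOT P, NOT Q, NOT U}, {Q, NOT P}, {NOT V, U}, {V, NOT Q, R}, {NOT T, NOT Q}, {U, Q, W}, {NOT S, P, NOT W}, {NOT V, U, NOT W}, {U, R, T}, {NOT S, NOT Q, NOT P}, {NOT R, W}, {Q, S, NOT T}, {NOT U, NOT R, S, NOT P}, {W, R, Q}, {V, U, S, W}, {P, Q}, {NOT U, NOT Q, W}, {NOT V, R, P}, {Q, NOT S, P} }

False

Suppose S = true.
Case P = false:
From the singleton clause (U), U = true.
From the singleton clause (NOT T), T = false.
From the singleton clause (R), R = true.
From the singleton clause (W), W = true.
Now (NOT W) is unsatisfied and unit — conflict.
Backtrack on P: now try P = true.
From the singleton clause (W), W = true.
From the singleton clause (Q), Q = true.
Now (NOT Q) is unsatisfied and unit — conflict.
Either choice for P ends in contradiction.
So every satisfying assignment has S = False.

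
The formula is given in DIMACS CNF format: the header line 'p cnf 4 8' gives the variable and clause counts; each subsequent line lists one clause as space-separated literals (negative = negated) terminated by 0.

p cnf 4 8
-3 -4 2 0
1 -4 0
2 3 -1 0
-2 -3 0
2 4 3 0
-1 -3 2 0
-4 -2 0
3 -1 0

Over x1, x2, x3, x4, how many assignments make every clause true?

2

There are 2^4 = 16 truth assignments over (x1, x2, x3, x4).
Check each against the 8 clauses (columns in the order x1, x2, x3, x4):
  F F F F  ✗ fails (x2 ∨ x4 ∨ x3)
  F F F T  ✗ fails (x1 ∨ ¬x4)
  F F T F  ✓ satisfies all
  F F T T  ✗ fails (¬x3 ∨ ¬x4 ∨ x2)
  F T F F  ✓ satisfies all
  F T F T  ✗ fails (x1 ∨ ¬x4)
  F T T F  ✗ fails (¬x2 ∨ ¬x3)
  F T T T  ✗ fails (x1 ∨ ¬x4)
  T F F F  ✗ fails (x2 ∨ x3 ∨ ¬x1)
  T F F T  ✗ fails (x2 ∨ x3 ∨ ¬x1)
  T F T F  ✗ fails (¬x1 ∨ ¬x3 ∨ x2)
  T F T T  ✗ fails (¬x3 ∨ ¬x4 ∨ x2)
  T T F F  ✗ fails (x3 ∨ ¬x1)
  T T F T  ✗ fails (¬x4 ∨ ¬x2)
  T T T F  ✗ fails (¬x2 ∨ ¬x3)
  T T T T  ✗ fails (¬x2 ∨ ¬x3)
2 of the 16 rows are models.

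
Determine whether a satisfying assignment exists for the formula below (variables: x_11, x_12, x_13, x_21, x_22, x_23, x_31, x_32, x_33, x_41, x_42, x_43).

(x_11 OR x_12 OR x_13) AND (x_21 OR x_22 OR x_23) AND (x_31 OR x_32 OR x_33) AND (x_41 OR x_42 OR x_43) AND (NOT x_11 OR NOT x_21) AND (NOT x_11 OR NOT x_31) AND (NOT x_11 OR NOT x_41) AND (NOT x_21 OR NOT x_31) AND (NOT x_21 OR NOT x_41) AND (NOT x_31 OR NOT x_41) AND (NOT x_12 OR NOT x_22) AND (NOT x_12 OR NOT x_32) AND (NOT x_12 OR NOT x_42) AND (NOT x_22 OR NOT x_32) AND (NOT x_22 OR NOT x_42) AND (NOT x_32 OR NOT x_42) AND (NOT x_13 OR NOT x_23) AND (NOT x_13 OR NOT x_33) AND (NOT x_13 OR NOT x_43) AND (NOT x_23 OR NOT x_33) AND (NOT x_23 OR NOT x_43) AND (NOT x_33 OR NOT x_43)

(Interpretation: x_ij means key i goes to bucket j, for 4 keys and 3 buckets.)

No, unsatisfiable

Case x_11 = false:
Case x_12 = true:
From the singleton clause (NOT x_22), x_22 = false.
From the singleton clause (NOT x_32), x_32 = false.
From the singleton clause (NOT x_42), x_42 = false.
Case x_21 = true:
From the singleton clause (NOT x_31), x_31 = false.
From the singleton clause (x_33), x_33 = true.
From the singleton clause (NOT x_41), x_41 = false.
From the singleton clause (x_43), x_43 = true.
But (NOT x_43) is also a unit clause — contradiction.
So x_21 must be the other value — set x_21 = false.
From the singleton clause (x_23), x_23 = true.
From the singleton clause (NOT x_13), x_13 = false.
From the singleton clause (NOT x_33), x_33 = false.
From the singleton clause (x_31), x_31 = true.
From the singleton clause (NOT x_41), x_41 = false.
From the singleton clause (x_43), x_43 = true.
But (NOT x_43) is also a unit clause — contradiction.
Either choice for x_21 ends in contradiction.
So x_12 must be the other value — set x_12 = false.
From the singleton clause (x_13), x_13 = true.
From the singleton clause (NOT x_23), x_23 = false.
From the singleton clause (NOT x_33), x_33 = false.
From the singleton clause (NOT x_43), x_43 = false.
Case x_21 = true:
From the singleton clause (NOT x_31), x_31 = false.
From the singleton clause (x_32), x_32 = true.
From the singleton clause (NOT x_41), x_41 = false.
From the singleton clause (x_42), x_42 = true.
But (NOT x_42) is also a unit clause — contradiction.
So x_21 must be the other value — set x_21 = false.
From the singleton clause (x_22), x_22 = true.
From the singleton clause (NOT x_32), x_32 = false.
From the singleton clause (x_31), x_31 = true.
From the singleton clause (NOT x_41), x_41 = false.
From the singleton clause (x_42), x_42 = true.
But (NOT x_42) is also a unit clause — contradiction.
Either choice for x_21 ends in contradiction.
Either choice for x_12 ends in contradiction.
So x_11 must be the other value — set x_11 = true.
From the singleton clause (NOT x_21), x_21 = false.
From the singleton clause (NOT x_31), x_31 = false.
From the singleton clause (NOT x_41), x_41 = false.
Case x_22 = true:
From the singleton clause (NOT x_12), x_12 = false.
From the singleton clause (NOT x_32), x_32 = false.
From the singleton clause (x_33), x_33 = true.
From the singleton clause (NOT x_42), x_42 = false.
From the singleton clause (x_43), x_43 = true.
But (NOT x_43) is also a unit clause — contradiction.
So x_22 must be the other value — set x_22 = false.
From the singleton clause (x_23), x_23 = true.
From the singleton clause (NOT x_13), x_13 = false.
From the singleton clause (NOT x_33), x_33 = false.
From the singleton clause (x_32), x_32 = true.
From the singleton clause (NOT x_12), x_12 = false.
From the singleton clause (NOT x_42), x_42 = false.
From the singleton clause (x_43), x_43 = true.
But (NOT x_43) is also a unit clause — contradiction.
Either choice for x_22 ends in contradiction.
Either choice for x_11 ends in contradiction.
No assignment satisfies every clause.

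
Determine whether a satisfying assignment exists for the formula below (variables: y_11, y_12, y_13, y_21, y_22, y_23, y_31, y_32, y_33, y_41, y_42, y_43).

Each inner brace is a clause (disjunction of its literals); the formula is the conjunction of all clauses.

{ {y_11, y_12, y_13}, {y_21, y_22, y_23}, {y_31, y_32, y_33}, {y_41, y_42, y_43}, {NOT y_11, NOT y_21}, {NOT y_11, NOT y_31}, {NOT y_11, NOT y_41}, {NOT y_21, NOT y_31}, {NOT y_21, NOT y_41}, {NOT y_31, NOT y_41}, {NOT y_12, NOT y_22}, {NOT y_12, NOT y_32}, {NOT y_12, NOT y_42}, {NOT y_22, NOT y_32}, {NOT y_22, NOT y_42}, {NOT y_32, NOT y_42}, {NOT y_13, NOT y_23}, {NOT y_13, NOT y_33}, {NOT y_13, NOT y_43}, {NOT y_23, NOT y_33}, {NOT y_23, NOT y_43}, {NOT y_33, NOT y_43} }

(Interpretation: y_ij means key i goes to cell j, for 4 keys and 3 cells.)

No, unsatisfiable

Branch on y_11: set y_11 = false.
Branch on y_12: set y_12 = true.
The clause (NOT y_22) is unit, so y_22 = false.
The clause (NOT y_32) is unit, so y_32 = false.
The clause (NOT y_42) is unit, so y_42 = false.
Branch on y_21: set y_21 = true.
The clause (NOT y_31) is unit, so y_31 = false.
The clause (y_33) is unit, so y_33 = true.
The clause (NOT y_41) is unit, so y_41 = false.
The clause (y_43) is unit, so y_43 = true.
But (NOT y_43) is also a unit clause — contradiction.
Backtrack on y_21: now try y_21 = false.
The clause (y_23) is unit, so y_23 = true.
The clause (NOT y_13) is unit, so y_13 = false.
The clause (NOT y_33) is unit, so y_33 = false.
The clause (y_31) is unit, so y_31 = true.
The clause (NOT y_41) is unit, so y_41 = false.
The clause (y_43) is unit, so y_43 = true.
But (NOT y_43) is also a unit clause — contradiction.
Either choice for y_21 ends in contradiction.
Backtrack on y_12: now try y_12 = false.
The clause (y_13) is unit, so y_13 = true.
The clause (NOT y_23) is unit, so y_23 = false.
The clause (NOT y_33) is unit, so y_33 = false.
The clause (NOT y_43) is unit, so y_43 = false.
Branch on y_21: set y_21 = true.
The clause (NOT y_31) is unit, so y_31 = false.
The clause (y_32) is unit, so y_32 = true.
The clause (NOT y_41) is unit, so y_41 = false.
The clause (y_42) is unit, so y_42 = true.
But (NOT y_42) is also a unit clause — contradiction.
Backtrack on y_21: now try y_21 = false.
The clause (y_22) is unit, so y_22 = true.
The clause (NOT y_32) is unit, so y_32 = false.
The clause (y_31) is unit, so y_31 = true.
The clause (NOT y_41) is unit, so y_41 = false.
The clause (y_42) is unit, so y_42 = true.
But (NOT y_42) is also a unit clause — contradiction.
Either choice for y_21 ends in contradiction.
Either choice for y_12 ends in contradiction.
Backtrack on y_11: now try y_11 = true.
The clause (NOT y_21) is unit, so y_21 = false.
The clause (NOT y_31) is unit, so y_31 = false.
The clause (NOT y_41) is unit, so y_41 = false.
Branch on y_22: set y_22 = true.
The clause (NOT y_12) is unit, so y_12 = false.
The clause (NOT y_32) is unit, so y_32 = false.
The clause (y_33) is unit, so y_33 = true.
The clause (NOT y_42) is unit, so y_42 = false.
The clause (y_43) is unit, so y_43 = true.
But (NOT y_43) is also a unit clause — contradiction.
Backtrack on y_22: now try y_22 = false.
The clause (y_23) is unit, so y_23 = true.
The clause (NOT y_13) is unit, so y_13 = false.
The clause (NOT y_33) is unit, so y_33 = false.
The clause (y_32) is unit, so y_32 = true.
The clause (NOT y_12) is unit, so y_12 = false.
The clause (NOT y_42) is unit, so y_42 = false.
The clause (y_43) is unit, so y_43 = true.
But (NOT y_43) is also a unit clause — contradiction.
Either choice for y_22 ends in contradiction.
Either choice for y_11 ends in contradiction.
No assignment satisfies every clause.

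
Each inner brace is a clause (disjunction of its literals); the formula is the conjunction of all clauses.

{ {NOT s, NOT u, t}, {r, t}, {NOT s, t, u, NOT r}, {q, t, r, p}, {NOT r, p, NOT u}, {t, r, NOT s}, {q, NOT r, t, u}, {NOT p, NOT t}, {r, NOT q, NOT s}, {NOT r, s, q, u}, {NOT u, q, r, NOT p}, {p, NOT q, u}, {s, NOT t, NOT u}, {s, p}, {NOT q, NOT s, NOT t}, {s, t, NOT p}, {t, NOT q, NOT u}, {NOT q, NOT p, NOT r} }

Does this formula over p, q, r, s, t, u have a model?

Yes, satisfiable

Try r = false.
Unit clause (t) forces t = true.
Unit clause (NOT p) forces p = false.
Unit clause (s) forces s = true.
Unit clause (NOT q) forces q = false.
Every clause is now satisfied; u is unconstrained.
A satisfying assignment: p: false, q: false, r: false, s: true, t: true, u: false.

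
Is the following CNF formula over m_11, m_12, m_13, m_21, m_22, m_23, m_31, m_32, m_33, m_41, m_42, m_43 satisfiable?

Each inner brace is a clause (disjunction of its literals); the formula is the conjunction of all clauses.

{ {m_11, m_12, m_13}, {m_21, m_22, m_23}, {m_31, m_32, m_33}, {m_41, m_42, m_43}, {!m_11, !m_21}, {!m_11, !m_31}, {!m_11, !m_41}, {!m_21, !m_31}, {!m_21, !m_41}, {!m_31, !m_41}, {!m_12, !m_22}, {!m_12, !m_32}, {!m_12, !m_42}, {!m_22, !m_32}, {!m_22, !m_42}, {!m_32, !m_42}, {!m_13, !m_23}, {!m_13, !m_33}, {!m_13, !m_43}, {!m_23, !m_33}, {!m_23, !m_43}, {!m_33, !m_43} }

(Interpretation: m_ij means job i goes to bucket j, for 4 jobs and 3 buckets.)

No, unsatisfiable

Branch on m_11: set m_11 = false.
Branch on m_12: set m_12 = true.
The clause (!m_22) is unit, so m_22 = false.
The clause (!m_32) is unit, so m_32 = false.
The clause (!m_42) is unit, so m_42 = false.
Branch on m_21: set m_21 = true.
The clause (!m_31) is unit, so m_31 = false.
The clause (m_33) is unit, so m_33 = true.
The clause (!m_41) is unit, so m_41 = false.
The clause (m_43) is unit, so m_43 = true.
Now (!m_43) is unsatisfied and unit — conflict.
So m_21 must be the other value — set m_21 = false.
The clause (m_23) is unit, so m_23 = true.
The clause (!m_13) is unit, so m_13 = false.
The clause (!m_33) is unit, so m_33 = false.
The clause (m_31) is unit, so m_31 = true.
The clause (!m_41) is unit, so m_41 = false.
The clause (m_43) is unit, so m_43 = true.
Now (!m_43) is unsatisfied and unit — conflict.
Either choice for m_21 ends in contradiction.
So m_12 must be the other value — set m_12 = false.
The clause (m_13) is unit, so m_13 = true.
The clause (!m_23) is unit, so m_23 = false.
The clause (!m_33) is unit, so m_33 = false.
The clause (!m_43) is unit, so m_43 = false.
Branch on m_21: set m_21 = true.
The clause (!m_31) is unit, so m_31 = false.
The clause (m_32) is unit, so m_32 = true.
The clause (!m_41) is unit, so m_41 = false.
The clause (m_42) is unit, so m_42 = true.
Now (!m_42) is unsatisfied and unit — conflict.
So m_21 must be the other value — set m_21 = false.
The clause (m_22) is unit, so m_22 = true.
The clause (!m_32) is unit, so m_32 = false.
The clause (m_31) is unit, so m_31 = true.
The clause (!m_41) is unit, so m_41 = false.
The clause (m_42) is unit, so m_42 = true.
Now (!m_42) is unsatisfied and unit — conflict.
Either choice for m_21 ends in contradiction.
Either choice for m_12 ends in contradiction.
So m_11 must be the other value — set m_11 = true.
The clause (!m_21) is unit, so m_21 = false.
The clause (!m_31) is unit, so m_31 = false.
The clause (!m_41) is unit, so m_41 = false.
Branch on m_22: set m_22 = true.
The clause (!m_12) is unit, so m_12 = false.
The clause (!m_32) is unit, so m_32 = false.
The clause (m_33) is unit, so m_33 = true.
The clause (!m_42) is unit, so m_42 = false.
The clause (m_43) is unit, so m_43 = true.
Now (!m_43) is unsatisfied and unit — conflict.
So m_22 must be the other value — set m_22 = false.
The clause (m_23) is unit, so m_23 = true.
The clause (!m_13) is unit, so m_13 = false.
The clause (!m_33) is unit, so m_33 = false.
The clause (m_32) is unit, so m_32 = true.
The clause (!m_12) is unit, so m_12 = false.
The clause (!m_42) is unit, so m_42 = false.
The clause (m_43) is unit, so m_43 = true.
Now (!m_43) is unsatisfied and unit — conflict.
Either choice for m_22 ends in contradiction.
Either choice for m_11 ends in contradiction.
No assignment satisfies every clause.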